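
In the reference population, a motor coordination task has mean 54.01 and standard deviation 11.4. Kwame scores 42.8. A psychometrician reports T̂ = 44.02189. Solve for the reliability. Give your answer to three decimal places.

T̂ = ρX + (1 − ρ)μ  ⇒  T̂ − μ = ρ(X − μ)
ρ = (T̂ − μ)/(X − μ) = (44.02189 − 54.01) / (42.8 − 54.01) = -9.98811 / -11.21 = 0.89100

0.891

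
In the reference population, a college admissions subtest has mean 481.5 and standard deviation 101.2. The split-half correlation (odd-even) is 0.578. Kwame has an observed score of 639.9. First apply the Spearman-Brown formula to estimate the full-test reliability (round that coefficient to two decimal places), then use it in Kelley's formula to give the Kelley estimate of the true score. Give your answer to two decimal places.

Spearman-Brown: ρ = 2r/(1 + r) = 2(0.578)/(1 + 0.578) = 1.1560/1.578 = 0.7326 → 0.73
Regress the observed score toward the mean by the unreliability: T̂ = 0.73·639.9 + 0.27·481.5 = 467.127 + 130.005 = 597.132.

597.13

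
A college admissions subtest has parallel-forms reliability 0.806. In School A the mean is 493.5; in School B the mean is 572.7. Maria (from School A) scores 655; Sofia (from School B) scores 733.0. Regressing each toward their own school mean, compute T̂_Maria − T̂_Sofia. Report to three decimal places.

-78.233

T̂_Maria = 0.806(655) + 0.194(493.5) = 623.66900
T̂_Sofia = 0.806(733.0) + 0.194(572.7) = 701.90180
Difference = 623.66900 − 701.90180 = -78.23280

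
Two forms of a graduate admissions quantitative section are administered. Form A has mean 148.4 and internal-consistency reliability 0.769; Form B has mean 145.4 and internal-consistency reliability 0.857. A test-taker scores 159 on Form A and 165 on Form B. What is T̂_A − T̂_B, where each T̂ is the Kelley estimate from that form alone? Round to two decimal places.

T̂_A = 0.769(159) + 0.231(148.4) = 156.5514
T̂_B = 0.857(165) + 0.143(145.4) = 162.1972
T̂_A − T̂_B = -5.6458

-5.65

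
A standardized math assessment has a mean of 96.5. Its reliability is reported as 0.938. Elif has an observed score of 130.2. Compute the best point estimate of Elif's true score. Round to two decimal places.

128.11

Weight the observed score by reliability and the mean by (1 − reliability): T̂ = 0.938·130.2 + 0.062·96.5 = 122.1276 + 5.9830 = 128.111.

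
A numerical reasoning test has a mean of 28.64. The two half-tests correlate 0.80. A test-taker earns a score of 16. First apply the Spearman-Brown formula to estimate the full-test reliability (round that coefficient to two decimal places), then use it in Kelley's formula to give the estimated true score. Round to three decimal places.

Spearman-Brown: ρ = 2r/(1 + r) = 2(0.80)/(1 + 0.80) = 1.600/1.80 = 0.8889 → 0.89
T̂ = ρX + (1 − ρ)μ
  = 0.89 × 16 + 0.11 × 28.64
  = 14.24 + 3.1504
  = 17.3904
  ≈ 17.390

17.390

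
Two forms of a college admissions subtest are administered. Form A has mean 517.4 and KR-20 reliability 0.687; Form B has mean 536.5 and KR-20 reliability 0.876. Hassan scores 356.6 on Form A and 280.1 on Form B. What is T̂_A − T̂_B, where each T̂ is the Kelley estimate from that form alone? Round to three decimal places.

95.037

T̂_A = 0.687(356.6) + 0.313(517.4) = 406.93040
T̂_B = 0.876(280.1) + 0.124(536.5) = 311.89360
T̂_A − T̂_B = 95.03680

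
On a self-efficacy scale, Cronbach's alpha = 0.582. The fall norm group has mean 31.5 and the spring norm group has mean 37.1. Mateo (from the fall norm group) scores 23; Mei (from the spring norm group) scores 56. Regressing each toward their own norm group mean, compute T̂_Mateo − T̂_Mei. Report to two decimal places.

T̂_Mateo = 0.582(23) + 0.418(31.5) = 26.5530
T̂_Mei = 0.582(56) + 0.418(37.1) = 48.0998
Difference = 26.5530 − 48.0998 = -21.5468

-21.55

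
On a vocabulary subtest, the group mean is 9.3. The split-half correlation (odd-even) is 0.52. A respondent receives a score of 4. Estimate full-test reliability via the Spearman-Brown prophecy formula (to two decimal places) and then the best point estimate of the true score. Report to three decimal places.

Spearman-Brown: ρ = 2r/(1 + r) = 2(0.52)/(1 + 0.52) = 1.040/1.52 = 0.6842 → 0.68
Regress the observed score toward the mean by the unreliability: T̂ = 0.68·4 + 0.32·9.3 = 2.72 + 2.976 = 5.6960.

5.696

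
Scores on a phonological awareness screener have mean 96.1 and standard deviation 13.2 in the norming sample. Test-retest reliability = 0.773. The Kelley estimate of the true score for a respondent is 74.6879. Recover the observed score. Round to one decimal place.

T̂ = ρX + (1 − ρ)μ  ⇒  X = (T̂ − (1 − ρ)μ) / ρ
X = (74.6879 − 0.227 × 96.1) / 0.773 = (74.6879 − 21.8147) / 0.773 = 52.8732 / 0.773 = 68.400

68.4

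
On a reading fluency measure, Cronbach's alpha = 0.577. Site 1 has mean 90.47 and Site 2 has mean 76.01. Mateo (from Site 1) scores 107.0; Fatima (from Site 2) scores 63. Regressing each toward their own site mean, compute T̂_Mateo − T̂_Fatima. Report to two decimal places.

31.50

T̂_Mateo = 0.577(107.0) + 0.423(90.47) = 100.0078
T̂_Fatima = 0.577(63) + 0.423(76.01) = 68.5032
Difference = 100.0078 − 68.5032 = 31.5046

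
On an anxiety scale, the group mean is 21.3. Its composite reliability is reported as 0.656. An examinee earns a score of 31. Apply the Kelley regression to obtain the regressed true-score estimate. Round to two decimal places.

27.66

T̂ = 0.656(31) + 0.344(21.3) = 20.336 + 7.3272 = 27.663 → 27.66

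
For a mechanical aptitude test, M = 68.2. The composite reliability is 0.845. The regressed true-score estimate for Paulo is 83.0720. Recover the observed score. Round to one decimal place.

T̂ = ρX + (1 − ρ)μ  ⇒  X = (T̂ − (1 − ρ)μ) / ρ
X = (83.0720 − 0.155 × 68.2) / 0.845 = (83.0720 − 10.5710) / 0.845 = 72.5010 / 0.845 = 85.800

85.8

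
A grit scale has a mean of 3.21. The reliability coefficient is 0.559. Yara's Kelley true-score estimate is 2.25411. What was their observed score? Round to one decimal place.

T̂ = ρX + (1 − ρ)μ  ⇒  X = (T̂ − (1 − ρ)μ) / ρ
X = (2.25411 − 0.441 × 3.21) / 0.559 = (2.25411 − 1.41561) / 0.559 = 0.83850 / 0.559 = 1.500

1.5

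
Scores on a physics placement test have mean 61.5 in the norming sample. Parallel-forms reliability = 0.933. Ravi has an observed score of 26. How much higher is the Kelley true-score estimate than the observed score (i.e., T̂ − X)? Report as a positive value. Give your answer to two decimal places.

2.38

T̂ = 0.933(26) + 0.067(61.5) = 24.258 + 4.1205 = 28.3785 → 28.378
T̂ − X = 28.378 − 26 = 2.378 → 2.38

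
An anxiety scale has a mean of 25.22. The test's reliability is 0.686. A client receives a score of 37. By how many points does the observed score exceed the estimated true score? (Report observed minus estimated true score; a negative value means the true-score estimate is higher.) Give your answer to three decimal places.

3.699

T̂ = 0.686(37) + 0.314(25.22) = 25.382 + 7.91908 = 33.30108 → 33.3011
X − T̂ = 37 − 33.3011 = 3.6989 → 3.699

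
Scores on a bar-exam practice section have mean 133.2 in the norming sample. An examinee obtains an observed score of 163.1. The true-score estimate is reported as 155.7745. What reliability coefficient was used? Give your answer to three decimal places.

0.755

T̂ = ρX + (1 − ρ)μ  ⇒  T̂ − μ = ρ(X − μ)
ρ = (T̂ − μ)/(X − μ) = (155.7745 − 133.2) / (163.1 − 133.2) = 22.5745 / 29.9 = 0.75500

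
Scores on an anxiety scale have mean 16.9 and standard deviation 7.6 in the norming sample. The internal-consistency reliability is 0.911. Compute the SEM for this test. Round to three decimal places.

2.267

SEM = SD · √(1 − ρ) = 7.6 × √0.089 = 7.6 × 0.2983 = 2.2673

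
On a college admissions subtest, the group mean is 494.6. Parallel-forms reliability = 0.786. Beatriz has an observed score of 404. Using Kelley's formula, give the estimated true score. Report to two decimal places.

423.39

T̂ = ρX + (1 − ρ)μ
  = 0.786 × 404 + 0.214 × 494.6
  = 317.544 + 105.8444
  = 423.388
  ≈ 423.39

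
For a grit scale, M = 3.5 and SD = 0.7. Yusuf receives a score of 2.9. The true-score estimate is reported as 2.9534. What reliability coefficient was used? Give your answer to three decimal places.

0.911

T̂ = ρX + (1 − ρ)μ  ⇒  T̂ − μ = ρ(X − μ)
ρ = (T̂ − μ)/(X − μ) = (2.9534 − 3.5) / (2.9 − 3.5) = -0.5466 / -0.6 = 0.91100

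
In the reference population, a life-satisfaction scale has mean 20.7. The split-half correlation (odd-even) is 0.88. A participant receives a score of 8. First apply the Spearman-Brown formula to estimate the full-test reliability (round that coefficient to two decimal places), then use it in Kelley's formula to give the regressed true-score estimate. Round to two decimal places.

8.76

Spearman-Brown: ρ = 2r/(1 + r) = 2(0.88)/(1 + 0.88) = 1.760/1.88 = 0.9362 → 0.94
T̂ = ρX + (1 − ρ)μ
  = 0.94 × 8 + 0.06 × 20.7
  = 7.52 + 1.242
  = 8.762
  ≈ 8.76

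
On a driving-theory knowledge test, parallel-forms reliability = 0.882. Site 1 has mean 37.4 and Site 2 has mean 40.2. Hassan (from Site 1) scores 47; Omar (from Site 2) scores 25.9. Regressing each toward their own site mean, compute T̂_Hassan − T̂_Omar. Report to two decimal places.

T̂_Hassan = 0.882(47) + 0.118(37.4) = 45.8672
T̂_Omar = 0.882(25.9) + 0.118(40.2) = 27.5874
Difference = 45.8672 − 27.5874 = 18.2798

18.28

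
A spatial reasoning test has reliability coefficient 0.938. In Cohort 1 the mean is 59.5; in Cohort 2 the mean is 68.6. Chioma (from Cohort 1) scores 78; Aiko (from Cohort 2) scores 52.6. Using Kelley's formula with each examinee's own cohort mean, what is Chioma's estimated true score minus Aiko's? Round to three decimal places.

T̂_Chioma = 0.938(78) + 0.062(59.5) = 76.85300
T̂_Aiko = 0.938(52.6) + 0.062(68.6) = 53.59200
Difference = 76.85300 − 53.59200 = 23.26100

23.261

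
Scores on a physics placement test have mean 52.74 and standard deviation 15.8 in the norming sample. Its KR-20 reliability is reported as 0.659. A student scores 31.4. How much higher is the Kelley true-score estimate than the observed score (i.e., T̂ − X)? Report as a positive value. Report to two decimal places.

7.28

T̂ = 0.659(31.4) + 0.341(52.74) = 20.6926 + 17.98434 = 38.6769 → 38.677
T̂ − X = 38.677 − 31.4 = 7.277 → 7.28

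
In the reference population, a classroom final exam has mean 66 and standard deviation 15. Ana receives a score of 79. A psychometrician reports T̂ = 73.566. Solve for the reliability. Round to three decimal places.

0.582

T̂ = ρX + (1 − ρ)μ  ⇒  T̂ − μ = ρ(X − μ)
ρ = (T̂ − μ)/(X − μ) = (73.566 − 66) / (79 − 66) = 7.566 / 13.0 = 0.58200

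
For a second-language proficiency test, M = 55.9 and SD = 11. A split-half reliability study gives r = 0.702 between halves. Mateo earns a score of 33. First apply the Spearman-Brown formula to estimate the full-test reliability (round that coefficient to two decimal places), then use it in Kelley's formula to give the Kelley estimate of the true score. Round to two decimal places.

Spearman-Brown: ρ = 2r/(1 + r) = 2(0.702)/(1 + 0.702) = 1.4040/1.702 = 0.8249 → 0.82
T̂ = 0.82(33) + 0.18(55.9) = 27.06 + 10.062 = 37.122 → 37.12

37.12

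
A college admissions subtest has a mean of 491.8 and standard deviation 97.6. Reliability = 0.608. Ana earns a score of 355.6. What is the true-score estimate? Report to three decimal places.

Kelley's formula gives T̂ = 0.608·355.6 + 0.392·491.8 = 216.2048 + 192.7856 = 408.9904.

408.990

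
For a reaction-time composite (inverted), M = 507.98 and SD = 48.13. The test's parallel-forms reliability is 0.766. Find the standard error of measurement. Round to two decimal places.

23.28

SEM = SD · √(1 − ρ) = 48.13 × √0.234 = 48.13 × 0.4837 = 23.282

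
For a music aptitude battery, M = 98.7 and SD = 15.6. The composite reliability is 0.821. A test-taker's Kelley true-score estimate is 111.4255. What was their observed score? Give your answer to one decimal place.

T̂ = ρX + (1 − ρ)μ  ⇒  X = (T̂ − (1 − ρ)μ) / ρ
X = (111.4255 − 0.179 × 98.7) / 0.821 = (111.4255 − 17.6673) / 0.821 = 93.7582 / 0.821 = 114.200

114.2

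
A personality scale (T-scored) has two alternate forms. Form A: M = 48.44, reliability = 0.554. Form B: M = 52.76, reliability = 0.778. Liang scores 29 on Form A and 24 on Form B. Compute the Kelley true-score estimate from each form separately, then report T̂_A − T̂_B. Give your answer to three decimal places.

T̂_A = 0.554(29) + 0.446(48.44) = 37.67024
T̂_B = 0.778(24) + 0.222(52.76) = 30.38472
T̂_A − T̂_B = 7.28552

7.286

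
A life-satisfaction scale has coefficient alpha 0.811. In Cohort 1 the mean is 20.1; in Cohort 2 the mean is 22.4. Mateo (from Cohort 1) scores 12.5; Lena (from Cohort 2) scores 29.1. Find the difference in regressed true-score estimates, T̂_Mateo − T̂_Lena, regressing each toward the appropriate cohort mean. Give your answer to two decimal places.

-13.90

T̂_Mateo = 0.811(12.5) + 0.189(20.1) = 13.9364
T̂_Lena = 0.811(29.1) + 0.189(22.4) = 27.8337
Difference = 13.9364 − 27.8337 = -13.8973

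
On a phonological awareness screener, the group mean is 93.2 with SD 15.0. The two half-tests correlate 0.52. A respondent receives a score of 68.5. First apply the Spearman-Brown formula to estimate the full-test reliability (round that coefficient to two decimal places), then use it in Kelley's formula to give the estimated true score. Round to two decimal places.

Spearman-Brown: ρ = 2r/(1 + r) = 2(0.52)/(1 + 0.52) = 1.040/1.52 = 0.6842 → 0.68
Kelley's formula gives T̂ = 0.68·68.5 + 0.32·93.2 = 46.580 + 29.824 = 76.404.

76.40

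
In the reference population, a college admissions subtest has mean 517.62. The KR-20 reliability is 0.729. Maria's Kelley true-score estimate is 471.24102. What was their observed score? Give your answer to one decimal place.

T̂ = ρX + (1 − ρ)μ  ⇒  X = (T̂ − (1 − ρ)μ) / ρ
X = (471.24102 − 0.271 × 517.62) / 0.729 = (471.24102 − 140.27502) / 0.729 = 330.96600 / 0.729 = 454.000

454.0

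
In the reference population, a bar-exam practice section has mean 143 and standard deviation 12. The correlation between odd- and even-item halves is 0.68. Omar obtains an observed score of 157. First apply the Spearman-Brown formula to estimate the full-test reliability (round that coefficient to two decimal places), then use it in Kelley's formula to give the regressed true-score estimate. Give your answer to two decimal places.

154.34

Spearman-Brown: ρ = 2r/(1 + r) = 2(0.68)/(1 + 0.68) = 1.360/1.68 = 0.8095 → 0.81
T̂ = ρX + (1 − ρ)μ
  = 0.81 × 157 + 0.19 × 143
  = 127.17 + 27.17
  = 154.340
  ≈ 154.34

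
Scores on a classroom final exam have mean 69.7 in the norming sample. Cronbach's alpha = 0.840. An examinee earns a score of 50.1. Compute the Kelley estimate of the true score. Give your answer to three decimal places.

T̂ = ρX + (1 − ρ)μ
  = 0.840 × 50.1 + 0.160 × 69.7
  = 42.0840 + 11.1520
  = 53.2360
  ≈ 53.236

53.236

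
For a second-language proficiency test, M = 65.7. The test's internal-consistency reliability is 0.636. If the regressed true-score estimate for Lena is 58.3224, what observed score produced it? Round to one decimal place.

54.1

T̂ = ρX + (1 − ρ)μ  ⇒  X = (T̂ − (1 − ρ)μ) / ρ
X = (58.3224 − 0.364 × 65.7) / 0.636 = (58.3224 − 23.9148) / 0.636 = 34.4076 / 0.636 = 54.100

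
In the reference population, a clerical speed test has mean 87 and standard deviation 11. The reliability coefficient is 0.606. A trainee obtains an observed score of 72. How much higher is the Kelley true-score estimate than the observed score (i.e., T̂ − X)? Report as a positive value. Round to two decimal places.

Regress the observed score toward the mean by the unreliability: T̂ = 0.606·72 + 0.394·87 = 43.632 + 34.278 = 77.9100.
T̂ − X = 77.910 − 72 = 5.910 → 5.91

5.91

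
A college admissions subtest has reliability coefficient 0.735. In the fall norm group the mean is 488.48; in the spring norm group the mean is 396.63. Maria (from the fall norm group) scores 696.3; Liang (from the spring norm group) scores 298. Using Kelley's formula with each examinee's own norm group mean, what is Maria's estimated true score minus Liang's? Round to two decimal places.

317.09

T̂_Maria = 0.735(696.3) + 0.265(488.48) = 641.2277
T̂_Liang = 0.735(298) + 0.265(396.63) = 324.1370
Difference = 641.2277 − 324.1370 = 317.0907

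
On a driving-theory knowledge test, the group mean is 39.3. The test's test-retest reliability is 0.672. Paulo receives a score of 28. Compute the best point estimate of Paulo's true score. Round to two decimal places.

31.71

T̂ = ρX + (1 − ρ)μ
  = 0.672 × 28 + 0.328 × 39.3
  = 18.816 + 12.8904
  = 31.706
  ≈ 31.71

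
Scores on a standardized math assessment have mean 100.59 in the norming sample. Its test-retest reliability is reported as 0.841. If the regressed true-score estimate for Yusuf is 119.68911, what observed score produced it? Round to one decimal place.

123.3

T̂ = ρX + (1 − ρ)μ  ⇒  X = (T̂ − (1 − ρ)μ) / ρ
X = (119.68911 − 0.159 × 100.59) / 0.841 = (119.68911 − 15.99381) / 0.841 = 103.69530 / 0.841 = 123.300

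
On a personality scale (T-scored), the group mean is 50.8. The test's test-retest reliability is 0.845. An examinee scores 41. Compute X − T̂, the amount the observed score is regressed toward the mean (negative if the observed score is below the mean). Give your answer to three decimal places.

-1.519

T̂ = 0.845(41) + 0.155(50.8) = 34.645 + 7.8740 = 42.51900 → 42.5190
X − T̂ = 41 − 42.5190 = -1.5190 → -1.519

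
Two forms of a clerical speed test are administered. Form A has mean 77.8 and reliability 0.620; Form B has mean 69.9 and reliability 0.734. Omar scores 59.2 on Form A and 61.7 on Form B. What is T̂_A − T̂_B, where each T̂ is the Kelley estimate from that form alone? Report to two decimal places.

T̂_A = 0.620(59.2) + 0.380(77.8) = 66.2680
T̂_B = 0.734(61.7) + 0.266(69.9) = 63.8812
T̂_A − T̂_B = 2.3868

2.39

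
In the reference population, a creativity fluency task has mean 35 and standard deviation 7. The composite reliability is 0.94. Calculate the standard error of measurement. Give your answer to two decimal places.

SEM = SD · √(1 − ρ) = 7 × √0.06 = 7 × 0.2449 = 1.715

1.71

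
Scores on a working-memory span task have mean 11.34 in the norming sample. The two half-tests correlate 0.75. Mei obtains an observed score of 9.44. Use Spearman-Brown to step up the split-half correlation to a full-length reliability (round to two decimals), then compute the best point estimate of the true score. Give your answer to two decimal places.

Spearman-Brown: ρ = 2r/(1 + r) = 2(0.75)/(1 + 0.75) = 1.500/1.75 = 0.8571 → 0.86
Weight the observed score by reliability and the mean by (1 − reliability): T̂ = 0.86·9.44 + 0.14·11.34 = 8.1184 + 1.5876 = 9.706.

9.71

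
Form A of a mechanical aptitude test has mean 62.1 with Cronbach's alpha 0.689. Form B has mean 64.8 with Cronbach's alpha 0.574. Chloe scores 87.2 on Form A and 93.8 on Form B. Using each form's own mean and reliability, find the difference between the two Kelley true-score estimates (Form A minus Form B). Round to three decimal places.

-2.052

T̂_A = 0.689(87.2) + 0.311(62.1) = 79.39390
T̂_B = 0.574(93.8) + 0.426(64.8) = 81.44600
T̂_A − T̂_B = -2.05210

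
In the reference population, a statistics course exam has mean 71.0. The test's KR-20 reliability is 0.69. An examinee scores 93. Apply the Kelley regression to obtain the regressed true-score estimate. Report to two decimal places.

T̂ = 0.69(93) + 0.31(71.0) = 64.17 + 22.010 = 86.180 → 86.18

86.18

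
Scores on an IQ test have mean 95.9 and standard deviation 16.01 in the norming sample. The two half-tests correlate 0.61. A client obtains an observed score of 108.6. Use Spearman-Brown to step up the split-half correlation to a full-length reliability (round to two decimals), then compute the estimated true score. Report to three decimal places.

Spearman-Brown: ρ = 2r/(1 + r) = 2(0.61)/(1 + 0.61) = 1.220/1.61 = 0.7578 → 0.76
Regress the observed score toward the mean by the unreliability: T̂ = 0.76·108.6 + 0.24·95.9 = 82.536 + 23.016 = 105.5520.

105.552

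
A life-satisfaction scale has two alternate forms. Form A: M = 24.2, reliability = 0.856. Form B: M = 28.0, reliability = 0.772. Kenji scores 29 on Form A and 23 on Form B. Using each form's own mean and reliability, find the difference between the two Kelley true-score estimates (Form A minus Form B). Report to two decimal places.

4.17

T̂_A = 0.856(29) + 0.144(24.2) = 28.3088
T̂_B = 0.772(23) + 0.228(28.0) = 24.1400
T̂_A − T̂_B = 4.1688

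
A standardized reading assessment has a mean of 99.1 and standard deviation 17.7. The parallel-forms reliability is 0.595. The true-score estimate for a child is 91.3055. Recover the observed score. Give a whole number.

86

T̂ = ρX + (1 − ρ)μ  ⇒  X = (T̂ − (1 − ρ)μ) / ρ
X = (91.3055 − 0.405 × 99.1) / 0.595 = (91.3055 − 40.1355) / 0.595 = 51.1700 / 0.595 = 86.00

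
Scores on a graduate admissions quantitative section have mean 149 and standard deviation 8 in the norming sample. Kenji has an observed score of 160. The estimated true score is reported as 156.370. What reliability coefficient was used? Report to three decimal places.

0.670

T̂ = ρX + (1 − ρ)μ  ⇒  T̂ − μ = ρ(X − μ)
ρ = (T̂ − μ)/(X − μ) = (156.370 − 149) / (160 − 149) = 7.370 / 11.0 = 0.67000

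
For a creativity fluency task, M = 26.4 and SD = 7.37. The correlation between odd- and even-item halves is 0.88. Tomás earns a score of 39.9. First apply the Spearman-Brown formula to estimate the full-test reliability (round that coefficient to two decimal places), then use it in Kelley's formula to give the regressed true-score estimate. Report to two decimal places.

Spearman-Brown: ρ = 2r/(1 + r) = 2(0.88)/(1 + 0.88) = 1.760/1.88 = 0.9362 → 0.94
T̂ = 0.94(39.9) + 0.06(26.4) = 37.506 + 1.584 = 39.090 → 39.09

39.09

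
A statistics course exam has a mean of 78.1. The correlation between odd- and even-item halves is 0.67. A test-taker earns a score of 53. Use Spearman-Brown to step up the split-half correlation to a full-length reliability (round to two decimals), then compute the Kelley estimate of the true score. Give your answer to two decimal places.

58.02

Spearman-Brown: ρ = 2r/(1 + r) = 2(0.67)/(1 + 0.67) = 1.340/1.67 = 0.8024 → 0.80
T̂ = ρX + (1 − ρ)μ
  = 0.80 × 53 + 0.20 × 78.1
  = 42.40 + 15.620
  = 58.020
  ≈ 58.02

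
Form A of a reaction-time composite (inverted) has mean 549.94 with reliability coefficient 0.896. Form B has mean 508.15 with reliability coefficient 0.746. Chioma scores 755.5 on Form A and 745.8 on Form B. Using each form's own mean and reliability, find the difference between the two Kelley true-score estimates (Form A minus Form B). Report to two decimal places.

T̂_A = 0.896(755.5) + 0.104(549.94) = 734.1218
T̂_B = 0.746(745.8) + 0.254(508.15) = 685.4369
T̂_A − T̂_B = 48.6849

48.68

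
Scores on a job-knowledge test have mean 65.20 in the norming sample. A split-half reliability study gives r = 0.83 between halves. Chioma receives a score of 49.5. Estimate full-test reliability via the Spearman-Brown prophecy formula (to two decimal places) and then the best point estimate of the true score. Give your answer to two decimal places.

50.91

Spearman-Brown: ρ = 2r/(1 + r) = 2(0.83)/(1 + 0.83) = 1.660/1.83 = 0.9071 → 0.91
T̂ = 0.91(49.5) + 0.09(65.20) = 45.045 + 5.8680 = 50.913 → 50.91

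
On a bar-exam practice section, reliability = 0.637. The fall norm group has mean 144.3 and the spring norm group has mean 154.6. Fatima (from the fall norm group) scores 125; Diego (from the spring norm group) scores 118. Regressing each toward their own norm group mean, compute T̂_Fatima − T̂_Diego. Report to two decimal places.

T̂_Fatima = 0.637(125) + 0.363(144.3) = 132.0059
T̂_Diego = 0.637(118) + 0.363(154.6) = 131.2858
Difference = 132.0059 − 131.2858 = 0.7201

0.72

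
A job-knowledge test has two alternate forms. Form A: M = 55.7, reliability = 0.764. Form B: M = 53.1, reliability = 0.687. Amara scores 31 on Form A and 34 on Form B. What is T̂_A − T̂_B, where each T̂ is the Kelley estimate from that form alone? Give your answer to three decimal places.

T̂_A = 0.764(31) + 0.236(55.7) = 36.82920
T̂_B = 0.687(34) + 0.313(53.1) = 39.97830
T̂_A − T̂_B = -3.14910

-3.149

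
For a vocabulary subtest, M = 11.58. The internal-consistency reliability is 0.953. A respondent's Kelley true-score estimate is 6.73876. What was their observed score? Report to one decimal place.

T̂ = ρX + (1 − ρ)μ  ⇒  X = (T̂ − (1 − ρ)μ) / ρ
X = (6.73876 − 0.047 × 11.58) / 0.953 = (6.73876 − 0.54426) / 0.953 = 6.19450 / 0.953 = 6.500

6.5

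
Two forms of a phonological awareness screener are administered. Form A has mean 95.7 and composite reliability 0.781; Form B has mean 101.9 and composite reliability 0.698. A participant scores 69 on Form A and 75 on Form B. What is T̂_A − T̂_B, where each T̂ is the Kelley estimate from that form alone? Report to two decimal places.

-8.28

T̂_A = 0.781(69) + 0.219(95.7) = 74.8473
T̂_B = 0.698(75) + 0.302(101.9) = 83.1238
T̂_A − T̂_B = -8.2765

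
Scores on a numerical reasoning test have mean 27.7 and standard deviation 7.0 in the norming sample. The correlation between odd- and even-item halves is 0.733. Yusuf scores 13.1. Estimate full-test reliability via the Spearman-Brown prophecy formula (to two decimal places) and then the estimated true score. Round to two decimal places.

Spearman-Brown: ρ = 2r/(1 + r) = 2(0.733)/(1 + 0.733) = 1.4660/1.733 = 0.8459 → 0.85
T̂ = 0.85(13.1) + 0.15(27.7) = 11.135 + 4.155 = 15.290 → 15.29

15.29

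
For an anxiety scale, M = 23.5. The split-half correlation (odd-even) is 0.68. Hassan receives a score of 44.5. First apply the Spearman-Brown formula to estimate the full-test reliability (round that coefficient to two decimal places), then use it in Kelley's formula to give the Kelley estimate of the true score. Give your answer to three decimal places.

40.510

Spearman-Brown: ρ = 2r/(1 + r) = 2(0.68)/(1 + 0.68) = 1.360/1.68 = 0.8095 → 0.81
Kelley's formula gives T̂ = 0.81·44.5 + 0.19·23.5 = 36.045 + 4.465 = 40.5100.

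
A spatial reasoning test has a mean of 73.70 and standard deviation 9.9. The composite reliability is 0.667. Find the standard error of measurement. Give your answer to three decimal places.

SEM = SD · √(1 − ρ) = 9.9 × √0.333 = 9.9 × 0.5771 = 5.7129

5.713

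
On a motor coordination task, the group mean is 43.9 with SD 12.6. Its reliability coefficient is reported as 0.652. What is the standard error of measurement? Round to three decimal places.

7.433

SEM = SD · √(1 − ρ) = 12.6 × √0.348 = 12.6 × 0.5899 = 7.4329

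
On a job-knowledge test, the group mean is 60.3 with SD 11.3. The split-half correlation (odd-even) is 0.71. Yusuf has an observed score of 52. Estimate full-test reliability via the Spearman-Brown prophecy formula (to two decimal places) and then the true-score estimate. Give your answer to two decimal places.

Spearman-Brown: ρ = 2r/(1 + r) = 2(0.71)/(1 + 0.71) = 1.420/1.71 = 0.8304 → 0.83
T̂ = ρX + (1 − ρ)μ
  = 0.83 × 52 + 0.17 × 60.3
  = 43.16 + 10.251
  = 53.411
  ≈ 53.41

53.41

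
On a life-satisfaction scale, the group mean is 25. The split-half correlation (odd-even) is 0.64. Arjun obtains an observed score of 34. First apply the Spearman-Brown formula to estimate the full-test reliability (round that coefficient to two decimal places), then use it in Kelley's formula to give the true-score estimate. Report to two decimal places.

Spearman-Brown: ρ = 2r/(1 + r) = 2(0.64)/(1 + 0.64) = 1.280/1.64 = 0.7805 → 0.78
T̂ = ρX + (1 − ρ)μ
  = 0.78 × 34 + 0.22 × 25
  = 26.52 + 5.50
  = 32.020
  ≈ 32.02

32.02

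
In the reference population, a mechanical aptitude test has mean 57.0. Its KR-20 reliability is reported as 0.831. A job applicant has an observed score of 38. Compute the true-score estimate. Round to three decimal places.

41.211

Weight the observed score by reliability and the mean by (1 − reliability): T̂ = 0.831·38 + 0.169·57.0 = 31.578 + 9.6330 = 41.2110.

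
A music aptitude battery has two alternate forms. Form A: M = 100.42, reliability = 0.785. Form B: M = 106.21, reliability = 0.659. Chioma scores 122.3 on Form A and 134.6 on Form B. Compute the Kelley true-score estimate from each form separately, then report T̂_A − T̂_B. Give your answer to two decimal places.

-7.32

T̂_A = 0.785(122.3) + 0.215(100.42) = 117.5958
T̂_B = 0.659(134.6) + 0.341(106.21) = 124.9190
T̂_A − T̂_B = -7.3232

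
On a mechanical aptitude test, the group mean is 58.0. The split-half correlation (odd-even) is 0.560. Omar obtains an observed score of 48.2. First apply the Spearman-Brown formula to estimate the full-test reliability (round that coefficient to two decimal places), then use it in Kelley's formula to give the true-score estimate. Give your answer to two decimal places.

Spearman-Brown: ρ = 2r/(1 + r) = 2(0.560)/(1 + 0.560) = 1.1200/1.560 = 0.7179 → 0.72
Regress the observed score toward the mean by the unreliability: T̂ = 0.72·48.2 + 0.28·58.0 = 34.704 + 16.240 = 50.944.

50.94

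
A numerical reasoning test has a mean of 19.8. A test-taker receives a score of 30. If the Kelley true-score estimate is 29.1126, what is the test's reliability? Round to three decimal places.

0.913

T̂ = ρX + (1 − ρ)μ  ⇒  T̂ − μ = ρ(X − μ)
ρ = (T̂ − μ)/(X − μ) = (29.1126 − 19.8) / (30 − 19.8) = 9.3126 / 10.2 = 0.91300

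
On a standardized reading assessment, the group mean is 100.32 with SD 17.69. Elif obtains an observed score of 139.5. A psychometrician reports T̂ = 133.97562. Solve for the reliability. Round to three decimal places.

T̂ = ρX + (1 − ρ)μ  ⇒  T̂ − μ = ρ(X − μ)
ρ = (T̂ − μ)/(X − μ) = (133.97562 − 100.32) / (139.5 − 100.32) = 33.65562 / 39.18 = 0.85900

0.859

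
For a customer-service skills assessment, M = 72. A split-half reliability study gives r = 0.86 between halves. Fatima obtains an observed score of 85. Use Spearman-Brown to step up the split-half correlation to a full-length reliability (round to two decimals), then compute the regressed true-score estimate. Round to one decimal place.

84.0

Spearman-Brown: ρ = 2r/(1 + r) = 2(0.86)/(1 + 0.86) = 1.720/1.86 = 0.9247 → 0.92
T̂ = ρX + (1 − ρ)μ
  = 0.92 × 85 + 0.08 × 72
  = 78.20 + 5.76
  = 83.96
  ≈ 84.0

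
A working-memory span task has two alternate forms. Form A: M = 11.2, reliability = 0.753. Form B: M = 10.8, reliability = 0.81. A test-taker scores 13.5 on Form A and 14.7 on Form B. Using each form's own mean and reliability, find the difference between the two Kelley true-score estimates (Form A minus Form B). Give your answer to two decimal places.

-1.03

T̂_A = 0.753(13.5) + 0.247(11.2) = 12.9319
T̂_B = 0.81(14.7) + 0.19(10.8) = 13.9590
T̂_A − T̂_B = -1.0271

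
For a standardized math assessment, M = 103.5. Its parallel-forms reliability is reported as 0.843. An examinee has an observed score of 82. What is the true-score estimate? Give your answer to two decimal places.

T̂ = 0.843(82) + 0.157(103.5) = 69.126 + 16.2495 = 85.376 → 85.38

85.38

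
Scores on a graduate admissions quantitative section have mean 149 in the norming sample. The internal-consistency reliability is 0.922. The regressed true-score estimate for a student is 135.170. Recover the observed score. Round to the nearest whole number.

T̂ = ρX + (1 − ρ)μ  ⇒  X = (T̂ − (1 − ρ)μ) / ρ
X = (135.170 − 0.078 × 149) / 0.922 = (135.170 − 11.622) / 0.922 = 123.548 / 0.922 = 134.00

134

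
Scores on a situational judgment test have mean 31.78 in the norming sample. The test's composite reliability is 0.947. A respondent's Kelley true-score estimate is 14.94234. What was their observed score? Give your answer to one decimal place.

T̂ = ρX + (1 − ρ)μ  ⇒  X = (T̂ − (1 − ρ)μ) / ρ
X = (14.94234 − 0.053 × 31.78) / 0.947 = (14.94234 − 1.68434) / 0.947 = 13.25800 / 0.947 = 14.000

14.0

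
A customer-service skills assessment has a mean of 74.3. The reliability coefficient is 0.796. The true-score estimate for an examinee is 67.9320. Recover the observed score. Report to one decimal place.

66.3

T̂ = ρX + (1 − ρ)μ  ⇒  X = (T̂ − (1 − ρ)μ) / ρ
X = (67.9320 − 0.204 × 74.3) / 0.796 = (67.9320 − 15.1572) / 0.796 = 52.7748 / 0.796 = 66.300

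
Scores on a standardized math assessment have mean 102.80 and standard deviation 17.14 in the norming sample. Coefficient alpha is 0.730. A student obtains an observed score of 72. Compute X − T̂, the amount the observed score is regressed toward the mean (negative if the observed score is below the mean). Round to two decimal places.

-8.32

Weight the observed score by reliability and the mean by (1 − reliability): T̂ = 0.730·72 + 0.270·102.80 = 52.560 + 27.75600 = 80.3160.
X − T̂ = 72 − 80.316 = -8.316 → -8.32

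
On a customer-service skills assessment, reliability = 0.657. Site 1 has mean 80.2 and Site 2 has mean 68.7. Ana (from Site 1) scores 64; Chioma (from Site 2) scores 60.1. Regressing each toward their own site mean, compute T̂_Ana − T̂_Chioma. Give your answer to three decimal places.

T̂_Ana = 0.657(64) + 0.343(80.2) = 69.55660
T̂_Chioma = 0.657(60.1) + 0.343(68.7) = 63.04980
Difference = 69.55660 − 63.04980 = 6.50680

6.507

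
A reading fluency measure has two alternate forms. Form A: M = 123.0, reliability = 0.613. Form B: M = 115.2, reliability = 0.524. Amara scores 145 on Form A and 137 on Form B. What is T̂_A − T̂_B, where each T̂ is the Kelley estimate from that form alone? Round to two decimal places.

9.86

T̂_A = 0.613(145) + 0.387(123.0) = 136.4860
T̂_B = 0.524(137) + 0.476(115.2) = 126.6232
T̂_A − T̂_B = 9.8628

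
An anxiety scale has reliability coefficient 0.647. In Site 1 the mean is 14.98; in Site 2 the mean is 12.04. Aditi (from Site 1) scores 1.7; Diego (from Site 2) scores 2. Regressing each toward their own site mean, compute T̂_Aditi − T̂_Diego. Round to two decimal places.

0.84

T̂_Aditi = 0.647(1.7) + 0.353(14.98) = 6.3878
T̂_Diego = 0.647(2) + 0.353(12.04) = 5.5441
Difference = 6.3878 − 5.5441 = 0.8437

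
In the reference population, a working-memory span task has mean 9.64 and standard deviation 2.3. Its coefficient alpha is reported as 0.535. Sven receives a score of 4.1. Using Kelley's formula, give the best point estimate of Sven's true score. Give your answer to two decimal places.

T̂ = ρX + (1 − ρ)μ
  = 0.535 × 4.1 + 0.465 × 9.64
  = 2.1935 + 4.48260
  = 6.676
  ≈ 6.68

6.68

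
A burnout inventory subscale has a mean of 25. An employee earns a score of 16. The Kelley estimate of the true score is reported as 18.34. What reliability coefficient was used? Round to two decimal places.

T̂ = ρX + (1 − ρ)μ  ⇒  T̂ − μ = ρ(X − μ)
ρ = (T̂ − μ)/(X − μ) = (18.34 − 25) / (16 − 25) = -6.66 / -9.0 = 0.7400

0.74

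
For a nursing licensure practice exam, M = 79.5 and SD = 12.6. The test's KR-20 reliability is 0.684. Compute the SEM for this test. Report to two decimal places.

7.08

SEM = SD · √(1 − ρ) = 12.6 × √0.316 = 12.6 × 0.5621 = 7.083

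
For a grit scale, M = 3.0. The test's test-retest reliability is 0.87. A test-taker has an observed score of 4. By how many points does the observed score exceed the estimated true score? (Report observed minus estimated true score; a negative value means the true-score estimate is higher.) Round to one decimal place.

T̂ = ρX + (1 − ρ)μ
  = 0.87 × 4 + 0.13 × 3.0
  = 3.48 + 0.390
  = 3.870
  ≈ 3.87
X − T̂ = 4 − 3.87 = 0.13 → 0.1

0.1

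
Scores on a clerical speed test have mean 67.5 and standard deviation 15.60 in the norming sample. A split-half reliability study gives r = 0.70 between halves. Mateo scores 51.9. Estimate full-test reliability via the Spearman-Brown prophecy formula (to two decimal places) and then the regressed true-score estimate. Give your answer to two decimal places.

54.71

Spearman-Brown: ρ = 2r/(1 + r) = 2(0.70)/(1 + 0.70) = 1.400/1.70 = 0.8235 → 0.82
T̂ = 0.82(51.9) + 0.18(67.5) = 42.558 + 12.150 = 54.708 → 54.71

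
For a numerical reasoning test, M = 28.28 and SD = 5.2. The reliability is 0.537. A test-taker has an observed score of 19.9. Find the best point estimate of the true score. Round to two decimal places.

T̂ = ρX + (1 − ρ)μ
  = 0.537 × 19.9 + 0.463 × 28.28
  = 10.6863 + 13.09364
  = 23.780
  ≈ 23.78

23.78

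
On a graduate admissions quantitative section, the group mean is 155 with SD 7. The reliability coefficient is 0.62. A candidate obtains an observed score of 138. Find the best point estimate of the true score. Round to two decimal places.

T̂ = ρX + (1 − ρ)μ
  = 0.62 × 138 + 0.38 × 155
  = 85.56 + 58.90
  = 144.460
  ≈ 144.46

144.46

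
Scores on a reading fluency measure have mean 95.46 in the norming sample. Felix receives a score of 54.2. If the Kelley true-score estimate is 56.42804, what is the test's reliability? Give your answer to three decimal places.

0.946

T̂ = ρX + (1 − ρ)μ  ⇒  T̂ − μ = ρ(X − μ)
ρ = (T̂ − μ)/(X − μ) = (56.42804 − 95.46) / (54.2 − 95.46) = -39.03196 / -41.26 = 0.94600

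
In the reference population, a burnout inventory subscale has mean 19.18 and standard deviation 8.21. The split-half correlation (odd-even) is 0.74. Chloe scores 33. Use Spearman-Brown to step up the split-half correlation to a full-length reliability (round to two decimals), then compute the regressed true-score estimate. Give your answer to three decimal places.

30.927

Spearman-Brown: ρ = 2r/(1 + r) = 2(0.74)/(1 + 0.74) = 1.480/1.74 = 0.8506 → 0.85
T̂ = 0.85(33) + 0.15(19.18) = 28.05 + 2.8770 = 30.9270 → 30.927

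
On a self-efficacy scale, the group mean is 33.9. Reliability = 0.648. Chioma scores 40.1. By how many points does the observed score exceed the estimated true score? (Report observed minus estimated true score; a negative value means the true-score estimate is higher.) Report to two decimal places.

2.18

T̂ = 0.648(40.1) + 0.352(33.9) = 25.9848 + 11.9328 = 37.9176 → 37.918
X − T̂ = 40.1 − 37.918 = 2.182 → 2.18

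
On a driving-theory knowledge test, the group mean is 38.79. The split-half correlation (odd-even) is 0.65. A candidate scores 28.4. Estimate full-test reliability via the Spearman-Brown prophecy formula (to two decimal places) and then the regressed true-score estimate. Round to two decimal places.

30.58

Spearman-Brown: ρ = 2r/(1 + r) = 2(0.65)/(1 + 0.65) = 1.300/1.65 = 0.7879 → 0.79
Kelley's formula gives T̂ = 0.79·28.4 + 0.21·38.79 = 22.436 + 8.1459 = 30.582.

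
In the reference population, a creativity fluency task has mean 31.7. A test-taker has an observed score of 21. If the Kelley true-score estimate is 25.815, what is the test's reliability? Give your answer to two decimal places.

T̂ = ρX + (1 − ρ)μ  ⇒  T̂ − μ = ρ(X − μ)
ρ = (T̂ − μ)/(X − μ) = (25.815 − 31.7) / (21 − 31.7) = -5.885 / -10.7 = 0.5500

0.55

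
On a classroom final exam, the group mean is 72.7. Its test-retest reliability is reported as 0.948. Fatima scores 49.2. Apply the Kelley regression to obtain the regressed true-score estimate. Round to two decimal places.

50.42

Kelley's formula gives T̂ = 0.948·49.2 + 0.052·72.7 = 46.6416 + 3.7804 = 50.422.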